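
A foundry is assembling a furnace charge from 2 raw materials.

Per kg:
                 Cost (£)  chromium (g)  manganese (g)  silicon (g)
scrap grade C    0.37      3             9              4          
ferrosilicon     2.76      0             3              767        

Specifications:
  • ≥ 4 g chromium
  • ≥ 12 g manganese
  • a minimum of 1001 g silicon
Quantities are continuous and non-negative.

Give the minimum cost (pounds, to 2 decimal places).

Let x1 = kg of scrap grade C, x2 = kg of ferrosilicon.
Minimize 0.37x1 + 2.76x2 s.t.:
  3x1 ≥ 4   (chromium)
  9x1 + 3x2 ≥ 12   (manganese)
  4x1 + 767x2 ≥ 1001   (silicon)
  x1, x2 ≥ 0.
Both inputs are positive at the optimum. There the chromium and silicon constraints are tight.
Solving gives x1 = 1.333, x2 = 1.298.
Hence cost = 0.37·1.333 + 2.76·1.298 = £4.0757.

£4.08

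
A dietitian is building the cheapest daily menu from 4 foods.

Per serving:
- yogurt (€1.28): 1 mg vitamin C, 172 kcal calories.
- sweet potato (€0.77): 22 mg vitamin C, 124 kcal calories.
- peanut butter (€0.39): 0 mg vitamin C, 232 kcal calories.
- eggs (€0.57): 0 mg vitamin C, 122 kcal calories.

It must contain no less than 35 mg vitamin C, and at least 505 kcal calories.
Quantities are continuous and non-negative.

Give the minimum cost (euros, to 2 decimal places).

Let x1 = servings of yogurt, x2 = servings of sweet potato, x3 = servings of peanut butter, x4 = servings of eggs.
Minimize 1.28x1 + 0.77x2 + 0.39x3 + 0.57x4 subject to:
  1x1 + 22x2 ≥ 35   (vitamin C)
  172x1 + 124x2 + 232x3 + 122x4 ≥ 505   (calories)
  x1, x2, x3, x4 ≥ 0.
The cheapest feasible vertex uses only sweet potato, peanut butter; yogurt, eggs are not used. The vitamin C and calories requirements are met with equality.
Solving gives x2 = 1.591, x3 = 1.326.
Objective = 0.77·1.591 + 0.39·1.326 = 1.7422.

€1.74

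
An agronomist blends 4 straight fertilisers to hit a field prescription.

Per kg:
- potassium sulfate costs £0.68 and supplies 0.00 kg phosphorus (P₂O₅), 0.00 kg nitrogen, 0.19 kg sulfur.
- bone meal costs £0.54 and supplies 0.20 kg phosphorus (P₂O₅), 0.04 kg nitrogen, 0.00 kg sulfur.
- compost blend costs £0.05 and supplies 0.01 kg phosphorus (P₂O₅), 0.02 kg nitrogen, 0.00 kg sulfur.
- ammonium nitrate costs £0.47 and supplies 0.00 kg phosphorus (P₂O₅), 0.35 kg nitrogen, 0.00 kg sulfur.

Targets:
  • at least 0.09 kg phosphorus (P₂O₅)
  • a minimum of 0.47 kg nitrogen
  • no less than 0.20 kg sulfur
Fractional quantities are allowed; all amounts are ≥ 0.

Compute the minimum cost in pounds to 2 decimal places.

This is a linear program. Let x1 = kg of potassium sulfate, x2 = kg of bone meal, x3 = kg of compost blend, x4 = kg of ammonium nitrate.
Minimise 0.68x1 + 0.54x2 + 0.05x3 + 0.47x4 subject to:
  0.2x2 + 0.01x3 ≥ 0.09   (phosphorus (P₂O₅))
  0.04x2 + 0.02x3 + 0.35x4 ≥ 0.47   (nitrogen)
  0.19x1 ≥ 0.2   (sulfur)
  x1, x2, x3, x4 ≥ 0.
At the optimum only potassium sulfate, compost blend, ammonium nitrate are positive (bone meal = 0). Binding constraints: phosphorus (P₂O₅), nitrogen, sulfur.
Solving gives x1 = 1.053, x3 = 9, x4 = 0.8286.
Cost = 0.68·1.053 + 0.05·9 + 0.47·0.8286 = 1.5555.

£1.56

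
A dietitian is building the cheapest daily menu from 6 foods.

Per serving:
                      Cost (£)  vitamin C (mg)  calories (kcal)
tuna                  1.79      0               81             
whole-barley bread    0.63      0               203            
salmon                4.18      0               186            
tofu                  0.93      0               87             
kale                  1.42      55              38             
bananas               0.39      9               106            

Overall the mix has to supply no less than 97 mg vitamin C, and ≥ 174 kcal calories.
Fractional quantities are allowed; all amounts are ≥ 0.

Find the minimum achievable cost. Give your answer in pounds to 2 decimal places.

£2.67

Let x1 = servings of tuna, x2 = servings of whole-barley bread, x3 = servings of salmon, x4 = servings of tofu, x5 = servings of kale, x6 = servings of bananas.
min 1.79x1 + 0.63x2 + 4.18x3 + 0.93x4 + 1.42x5 + 0.39x6 s.t.:
  55x5 + 9x6 ≥ 97   (vitamin C)
  81x1 + 203x2 + 186x3 + 87x4 + 38x5 + 106x6 ≥ 174   (calories)
  x1, x2, x3, x4, x5, x6 ≥ 0.
At the optimum only kale, bananas are positive (tuna, whole-barley bread, salmon, tofu = 0). Binding constraints: vitamin C and calories.
Solving gives x5 = 1.588, x6 = 1.072.
Objective = 1.42·1.588 + 0.39·1.072 = 2.6730.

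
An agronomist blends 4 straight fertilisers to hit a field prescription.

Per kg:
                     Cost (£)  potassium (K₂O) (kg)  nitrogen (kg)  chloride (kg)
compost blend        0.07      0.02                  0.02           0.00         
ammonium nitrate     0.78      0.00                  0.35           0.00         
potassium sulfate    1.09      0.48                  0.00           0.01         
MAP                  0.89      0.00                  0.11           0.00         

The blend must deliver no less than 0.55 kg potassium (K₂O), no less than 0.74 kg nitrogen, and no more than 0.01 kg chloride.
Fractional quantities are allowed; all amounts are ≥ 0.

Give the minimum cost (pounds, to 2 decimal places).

This is a linear program. Let x1 = kg of compost blend, x2 = kg of ammonium nitrate, x3 = kg of potassium sulfate, x4 = kg of MAP.
Minimise 0.07x1 + 0.78x2 + 1.09x3 + 0.89x4 s.t.:
  0.02x1 + 0.48x3 ≥ 0.55   (potassium (K₂O))
  0.02x1 + 0.35x2 + 0.11x4 ≥ 0.74   (nitrogen)
  0.01x3 ≤ 0.01   (chloride)
  x1, x2, x3, x4 ≥ 0.
The minimum-cost mix takes nothing from potassium sulfate, MAP — only compost blend, ammonium nitrate. Binding constraints: potassium (K₂O) and nitrogen.
That vertex is x1 = 27.5, x2 = 0.5429.
Hence cost = 0.07·27.5 + 0.78·0.5429 = £2.3485.

£2.35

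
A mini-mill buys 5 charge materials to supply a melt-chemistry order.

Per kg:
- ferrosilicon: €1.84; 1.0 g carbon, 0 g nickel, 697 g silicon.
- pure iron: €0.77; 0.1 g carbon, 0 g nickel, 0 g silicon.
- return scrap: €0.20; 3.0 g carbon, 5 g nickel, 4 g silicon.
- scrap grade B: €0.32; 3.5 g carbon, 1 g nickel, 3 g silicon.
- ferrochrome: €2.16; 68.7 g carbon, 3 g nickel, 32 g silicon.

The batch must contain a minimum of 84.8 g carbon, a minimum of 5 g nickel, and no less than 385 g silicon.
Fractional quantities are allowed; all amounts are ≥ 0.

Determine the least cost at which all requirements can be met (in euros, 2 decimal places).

€3.59

Treat it as an LP. Let x1 = kg of ferrosilicon, x2 = kg of pure iron, x3 = kg of return scrap, x4 = kg of scrap grade B, x5 = kg of ferrochrome.
Minimize 1.84x1 + 0.77x2 + 0.2x3 + 0.32x4 + 2.16x5 subject to:
  1x1 + 0.1x2 + 3x3 + 3.5x4 + 68.7x5 ≥ 84.8   (carbon)
  5x3 + 1x4 + 3x5 ≥ 5   (nickel)
  697x1 + 4x3 + 3x4 + 32x5 ≥ 385   (silicon)
  x1, x2, x3, x4, x5 ≥ 0.
The minimum-cost mix takes nothing from pure iron, scrap grade B — only ferrosilicon, return scrap, ferrochrome. Binding constraints: carbon, nickel, silicon.
So ferrosilicon = 0.495 kg, return scrap = 0.2708 kg, ferrochrome = 1.215 kg.
Total cost: 1.84·0.495 + 0.2·0.2708 + 2.16·1.215 = 3.5894.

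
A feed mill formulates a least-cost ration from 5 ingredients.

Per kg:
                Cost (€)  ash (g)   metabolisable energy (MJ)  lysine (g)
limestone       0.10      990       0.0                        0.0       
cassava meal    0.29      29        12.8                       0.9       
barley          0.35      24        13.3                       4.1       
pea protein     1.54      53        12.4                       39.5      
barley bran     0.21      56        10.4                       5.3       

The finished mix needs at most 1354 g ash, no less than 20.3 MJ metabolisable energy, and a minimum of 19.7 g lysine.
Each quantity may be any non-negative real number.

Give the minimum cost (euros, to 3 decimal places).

This is a linear program. Let x1 = kg of limestone, x2 = kg of cassava meal, x3 = kg of barley, x4 = kg of pea protein, x5 = kg of barley bran.
min 0.1x1 + 0.29x2 + 0.35x3 + 1.54x4 + 0.21x5 s.t.:
  990x1 + 29x2 + 24x3 + 53x4 + 56x5 ≤ 1354   (ash)
  12.8x2 + 13.3x3 + 12.4x4 + 10.4x5 ≥ 20.3   (metabolisable energy)
  0.9x2 + 4.1x3 + 39.5x4 + 5.3x5 ≥ 19.7   (lysine)
  x1, x2, x3, x4, x5 ≥ 0.
The optimal basis is {pea protein, barley bran}; limestone, cassava meal, barley drop out. There the metabolisable energy and lysine constraints are tight.
Optimal quantities: pea protein = 0.2819 kg, barley bran = 1.616 kg.
Objective = 1.54·0.2819 + 0.21·1.616 = 0.77349.

€0.773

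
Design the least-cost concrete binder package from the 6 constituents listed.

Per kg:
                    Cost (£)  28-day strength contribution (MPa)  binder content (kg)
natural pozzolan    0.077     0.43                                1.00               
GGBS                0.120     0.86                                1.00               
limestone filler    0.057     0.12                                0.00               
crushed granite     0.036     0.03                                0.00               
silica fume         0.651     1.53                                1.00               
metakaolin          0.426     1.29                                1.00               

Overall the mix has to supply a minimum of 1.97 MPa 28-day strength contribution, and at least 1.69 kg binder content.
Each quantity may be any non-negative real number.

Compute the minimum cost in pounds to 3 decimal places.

Treat it as an LP. Let x1 = kg of natural pozzolan, x2 = kg of GGBS, x3 = kg of limestone filler, x4 = kg of crushed granite, x5 = kg of silica fume, x6 = kg of metakaolin.
min 0.077x1 + 0.12x2 + 0.057x3 + 0.036x4 + 0.651x5 + 0.426x6 subject to:
  0.43x1 + 0.86x2 + 0.12x3 + 0.03x4 + 1.53x5 + 1.29x6 ≥ 1.97   (28-day strength contribution)
  1x1 + 1x2 + 1x5 + 1x6 ≥ 1.69   (binder content)
  x1, x2, x3, x4, x5, x6 ≥ 0.
The cheapest feasible vertex uses only GGBS; natural pozzolan, limestone filler, crushed granite, silica fume, metakaolin are not used. Binding constraint: 28-day strength contribution.
So GGBS = 2.291 kg.
Total cost: 0.12·2.291 = 0.27492.

£0.275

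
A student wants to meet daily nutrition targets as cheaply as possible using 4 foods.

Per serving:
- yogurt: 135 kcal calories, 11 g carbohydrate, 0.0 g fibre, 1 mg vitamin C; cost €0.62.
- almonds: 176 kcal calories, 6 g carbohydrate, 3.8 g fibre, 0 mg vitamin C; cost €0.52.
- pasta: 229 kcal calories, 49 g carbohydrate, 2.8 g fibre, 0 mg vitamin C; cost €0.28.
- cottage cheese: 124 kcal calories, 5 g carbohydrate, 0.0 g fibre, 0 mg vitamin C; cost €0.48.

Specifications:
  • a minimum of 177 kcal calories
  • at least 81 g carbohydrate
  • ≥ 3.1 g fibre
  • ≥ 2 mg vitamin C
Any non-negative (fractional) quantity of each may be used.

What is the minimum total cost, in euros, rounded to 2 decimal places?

€1.58

Let x1 = servings of yogurt, x2 = servings of almonds, x3 = servings of pasta, x4 = servings of cottage cheese.
Minimise 0.62x1 + 0.52x2 + 0.28x3 + 0.48x4 subject to:
  135x1 + 176x2 + 229x3 + 124x4 ≥ 177   (calories)
  11x1 + 6x2 + 49x3 + 5x4 ≥ 81   (carbohydrate)
  3.8x2 + 2.8x3 ≥ 3.1   (fibre)
  1x1 ≥ 2   (vitamin C)
  x1, x2, x3, x4 ≥ 0.
At the optimum only yogurt, pasta are positive (almonds, cottage cheese = 0). The carbohydrate and vitamin C requirements are met with equality.
That vertex is x1 = 2, x3 = 1.204.
Total cost: 0.62·2 + 0.28·1.204 = 1.5771.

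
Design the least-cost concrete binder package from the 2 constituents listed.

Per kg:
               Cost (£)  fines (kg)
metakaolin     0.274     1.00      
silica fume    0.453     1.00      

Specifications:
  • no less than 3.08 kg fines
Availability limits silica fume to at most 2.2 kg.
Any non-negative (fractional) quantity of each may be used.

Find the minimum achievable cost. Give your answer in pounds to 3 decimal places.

This is a linear program. Let x1 = kg of metakaolin, x2 = kg of silica fume.
Minimise 0.274x1 + 0.453x2 with:
  1x1 + 1x2 ≥ 3.08   (fines)
  x2 ≤ 2.2
  x1, x2 ≥ 0.
At the optimum only metakaolin is positive (silica fume = 0). Binding constraint: fines.
Solving gives x1 = 3.08.
Objective = 0.274·3.08 = 0.84392.

£0.844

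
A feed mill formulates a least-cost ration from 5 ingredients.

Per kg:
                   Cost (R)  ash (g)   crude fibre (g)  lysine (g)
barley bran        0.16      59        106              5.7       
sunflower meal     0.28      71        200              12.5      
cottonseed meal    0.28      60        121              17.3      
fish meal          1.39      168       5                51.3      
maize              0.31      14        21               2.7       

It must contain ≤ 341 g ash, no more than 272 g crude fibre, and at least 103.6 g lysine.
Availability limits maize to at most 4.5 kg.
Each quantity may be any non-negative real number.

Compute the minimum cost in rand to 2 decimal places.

Let x1 = kg of barley bran, x2 = kg of sunflower meal, x3 = kg of cottonseed meal, x4 = kg of fish meal, x5 = kg of maize.
min 0.16x1 + 0.28x2 + 0.28x3 + 1.39x4 + 0.31x5 s.t.:
  59x1 + 71x2 + 60x3 + 168x4 + 14x5 ≤ 341   (ash)
  106x1 + 200x2 + 121x3 + 5x4 + 21x5 ≤ 272   (crude fibre)
  5.7x1 + 12.5x2 + 17.3x3 + 51.3x4 + 2.7x5 ≥ 103.6   (lysine)
  x5 ≤ 4.5
  x1, x2, x3, x4, x5 ≥ 0.
At the optimum only cottonseed meal, fish meal are positive (barley bran, sunflower meal, maize = 0). Binding constraints: ash and lysine.
Solving gives x3 = 0.5157, x4 = 1.846.
Objective = 0.28·0.5157 + 1.39·1.846 = 2.7103.

R2.71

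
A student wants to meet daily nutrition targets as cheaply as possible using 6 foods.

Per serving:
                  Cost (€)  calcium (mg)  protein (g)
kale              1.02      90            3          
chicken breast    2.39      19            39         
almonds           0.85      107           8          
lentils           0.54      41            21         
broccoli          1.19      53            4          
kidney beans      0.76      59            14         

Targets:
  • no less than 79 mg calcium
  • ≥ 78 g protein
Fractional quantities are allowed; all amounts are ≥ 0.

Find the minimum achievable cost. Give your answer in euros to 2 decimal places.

Let x1 = servings of kale, x2 = servings of chicken breast, x3 = servings of almonds, x4 = servings of lentils, x5 = servings of broccoli, x6 = servings of kidney beans.
min 1.02x1 + 2.39x2 + 0.85x3 + 0.54x4 + 1.19x5 + 0.76x6 with:
  90x1 + 19x2 + 107x3 + 41x4 + 53x5 + 59x6 ≥ 79   (calcium)
  3x1 + 39x2 + 8x3 + 21x4 + 4x5 + 14x6 ≥ 78   (protein)
  x1, x2, x3, x4, x5, x6 ≥ 0.
At the optimum only lentils is positive (kale, chicken breast, almonds, broccoli, kidney beans = 0). Binding constraint: protein.
Optimal quantities: lentils = 3.714 servings.
Hence cost = 0.54·3.714 = €2.0056.

€2.01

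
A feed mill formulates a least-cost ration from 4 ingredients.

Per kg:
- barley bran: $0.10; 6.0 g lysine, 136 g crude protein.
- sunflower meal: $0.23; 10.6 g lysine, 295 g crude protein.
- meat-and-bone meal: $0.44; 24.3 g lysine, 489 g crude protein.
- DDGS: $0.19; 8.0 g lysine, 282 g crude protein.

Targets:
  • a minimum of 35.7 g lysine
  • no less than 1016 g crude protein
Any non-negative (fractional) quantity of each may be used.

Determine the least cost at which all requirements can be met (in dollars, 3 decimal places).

$0.711

Treat it as an LP. Let x1 = kg of barley bran, x2 = kg of sunflower meal, x3 = kg of meat-and-bone meal, x4 = kg of DDGS.
Minimize 0.1x1 + 0.23x2 + 0.44x3 + 0.19x4 subject to:
  6x1 + 10.6x2 + 24.3x3 + 8x4 ≥ 35.7   (lysine)
  136x1 + 295x2 + 489x3 + 282x4 ≥ 1016   (crude protein)
  x1, x2, x3, x4 ≥ 0.
The cheapest feasible vertex uses only barley bran, DDGS; sunflower meal, meat-and-bone meal are not used. There the lysine and crude protein constraints are tight.
Optimal quantities: barley bran = 3.211 kg, DDGS = 2.054 kg.
Cost = 0.1·3.211 + 0.19·2.054 = 0.71136.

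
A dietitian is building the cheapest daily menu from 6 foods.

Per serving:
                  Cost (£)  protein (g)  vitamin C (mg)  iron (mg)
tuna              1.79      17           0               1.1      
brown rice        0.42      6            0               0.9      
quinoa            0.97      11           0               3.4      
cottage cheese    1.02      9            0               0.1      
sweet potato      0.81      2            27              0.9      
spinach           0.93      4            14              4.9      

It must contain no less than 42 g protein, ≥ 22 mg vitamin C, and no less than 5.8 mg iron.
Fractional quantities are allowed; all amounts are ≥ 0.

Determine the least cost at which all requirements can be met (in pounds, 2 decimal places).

Set it up as a linear program. Let x1 = servings of tuna, x2 = servings of brown rice, x3 = servings of quinoa, x4 = servings of cottage cheese, x5 = servings of sweet potato, x6 = servings of spinach.
Minimize 1.79x1 + 0.42x2 + 0.97x3 + 1.02x4 + 0.81x5 + 0.93x6 subject to:
  17x1 + 6x2 + 11x3 + 9x4 + 2x5 + 4x6 ≥ 42   (protein)
  27x5 + 14x6 ≥ 22   (vitamin C)
  1.1x1 + 0.9x2 + 3.4x3 + 0.1x4 + 0.9x5 + 4.9x6 ≥ 5.8   (iron)
  x1, x2, x3, x4, x5, x6 ≥ 0.
The optimal basis is {brown rice, sweet potato}; tuna, quinoa, cottage cheese, spinach drop out. The protein and vitamin C requirements are met with equality.
That vertex is x2 = 6.728, x5 = 0.8148.
Objective = 0.42·6.728 + 0.81·0.8148 = 3.4857.

£3.49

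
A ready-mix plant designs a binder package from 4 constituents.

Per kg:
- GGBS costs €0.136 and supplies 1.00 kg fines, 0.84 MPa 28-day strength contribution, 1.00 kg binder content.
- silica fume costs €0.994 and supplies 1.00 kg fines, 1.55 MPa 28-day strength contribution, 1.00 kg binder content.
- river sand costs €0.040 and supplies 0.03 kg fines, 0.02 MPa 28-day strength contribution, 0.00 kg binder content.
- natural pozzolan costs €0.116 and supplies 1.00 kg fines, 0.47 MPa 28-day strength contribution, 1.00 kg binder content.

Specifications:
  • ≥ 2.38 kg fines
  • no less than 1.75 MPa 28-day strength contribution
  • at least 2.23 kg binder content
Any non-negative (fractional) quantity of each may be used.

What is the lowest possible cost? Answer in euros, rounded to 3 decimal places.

€0.310

Let x1 = kg of GGBS, x2 = kg of silica fume, x3 = kg of river sand, x4 = kg of natural pozzolan.
Minimize 0.136x1 + 0.994x2 + 0.04x3 + 0.116x4 s.t.:
  1x1 + 1x2 + 0.03x3 + 1x4 ≥ 2.38   (fines)
  0.84x1 + 1.55x2 + 0.02x3 + 0.47x4 ≥ 1.75   (28-day strength contribution)
  1x1 + 1x2 + 1x4 ≥ 2.23   (binder content)
  x1, x2, x3, x4 ≥ 0.
The minimum-cost mix takes nothing from silica fume, river sand — only GGBS, natural pozzolan. There the fines and 28-day strength contribution constraints are tight.
Solving gives x1 = 1.706, x4 = 0.6735.
Total cost: 0.136·1.706 + 0.116·0.6735 = 0.31014.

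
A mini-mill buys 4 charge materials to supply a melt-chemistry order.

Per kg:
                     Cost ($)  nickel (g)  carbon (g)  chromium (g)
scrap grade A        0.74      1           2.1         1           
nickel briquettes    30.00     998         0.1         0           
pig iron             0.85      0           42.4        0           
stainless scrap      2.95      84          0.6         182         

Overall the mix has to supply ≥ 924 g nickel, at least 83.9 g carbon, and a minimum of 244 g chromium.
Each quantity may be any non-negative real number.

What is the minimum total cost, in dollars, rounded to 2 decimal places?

Let x1 = kg of scrap grade A, x2 = kg of nickel briquettes, x3 = kg of pig iron, x4 = kg of stainless scrap.
min 0.74x1 + 30x2 + 0.85x3 + 2.95x4 s.t.:
  1x1 + 998x2 + 84x4 ≥ 924   (nickel)
  2.1x1 + 0.1x2 + 42.4x3 + 0.6x4 ≥ 83.9   (carbon)
  1x1 + 182x4 ≥ 244   (chromium)
  x1, x2, x3, x4 ≥ 0.
At the optimum only nickel briquettes, pig iron, stainless scrap are positive (scrap grade A = 0). There the nickel, carbon, chromium constraints are tight.
Solving gives x2 = 0.813, x3 = 1.958, x4 = 1.341.
Cost = 30·0.813 + 0.85·1.958 + 2.95·1.341 = 30.0103.

$30.01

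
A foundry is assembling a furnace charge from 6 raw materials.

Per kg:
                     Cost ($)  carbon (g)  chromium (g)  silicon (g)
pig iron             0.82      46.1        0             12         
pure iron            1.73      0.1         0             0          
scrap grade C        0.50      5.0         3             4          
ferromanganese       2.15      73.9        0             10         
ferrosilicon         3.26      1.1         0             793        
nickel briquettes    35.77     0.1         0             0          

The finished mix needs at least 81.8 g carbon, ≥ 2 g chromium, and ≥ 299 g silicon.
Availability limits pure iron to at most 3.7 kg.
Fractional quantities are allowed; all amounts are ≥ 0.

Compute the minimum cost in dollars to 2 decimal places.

Let x1 = kg of pig iron, x2 = kg of pure iron, x3 = kg of scrap grade C, x4 = kg of ferromanganese, x5 = kg of ferrosilicon, x6 = kg of nickel briquettes.
Minimise 0.82x1 + 1.73x2 + 0.5x3 + 2.15x4 + 3.26x5 + 35.77x6 with:
  46.1x1 + 0.1x2 + 5x3 + 73.9x4 + 1.1x5 + 0.1x6 ≥ 81.8   (carbon)
  3x3 ≥ 2   (chromium)
  12x1 + 4x3 + 10x4 + 793x5 ≥ 299   (silicon)
  x2 ≤ 3.7
  x1, x2, x3, x4, x5, x6 ≥ 0.
The optimal basis is {pig iron, scrap grade C, ferrosilicon}; pure iron, ferromanganese, nickel briquettes drop out. There the carbon, chromium, silicon constraints are tight.
That vertex is x1 = 1.694, x3 = 0.6667, x5 = 0.3481.
Hence cost = 0.82·1.694 + 0.5·0.6667 + 3.26·0.3481 = $2.8572.

$2.86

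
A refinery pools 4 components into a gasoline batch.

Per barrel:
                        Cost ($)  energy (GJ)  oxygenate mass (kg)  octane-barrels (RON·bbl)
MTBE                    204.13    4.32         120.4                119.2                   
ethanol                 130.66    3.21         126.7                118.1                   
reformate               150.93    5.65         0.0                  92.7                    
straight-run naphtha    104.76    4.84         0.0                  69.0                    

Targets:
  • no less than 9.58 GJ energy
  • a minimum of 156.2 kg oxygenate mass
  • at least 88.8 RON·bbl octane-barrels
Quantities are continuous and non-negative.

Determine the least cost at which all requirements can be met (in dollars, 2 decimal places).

$282.78

Set it up as a linear program. Let x1 = barrels of MTBE, x2 = barrels of ethanol, x3 = barrels of reformate, x4 = barrels of straight-run naphtha.
min 204.13x1 + 130.66x2 + 150.93x3 + 104.76x4 subject to:
  4.32x1 + 3.21x2 + 5.65x3 + 4.84x4 ≥ 9.58   (energy)
  120.4x1 + 126.7x2 ≥ 156.2   (oxygenate mass)
  119.2x1 + 118.1x2 + 92.7x3 + 69x4 ≥ 88.8   (octane-barrels)
  x1, x2, x3, x4 ≥ 0.
The cheapest feasible vertex uses only ethanol, straight-run naphtha; MTBE, reformate are not used. The energy and oxygenate mass requirements are met with equality.
That vertex is x2 = 1.2328, x4 = 1.1617.
Objective = 130.66·1.2328 + 104.76·1.1617 = 282.7773.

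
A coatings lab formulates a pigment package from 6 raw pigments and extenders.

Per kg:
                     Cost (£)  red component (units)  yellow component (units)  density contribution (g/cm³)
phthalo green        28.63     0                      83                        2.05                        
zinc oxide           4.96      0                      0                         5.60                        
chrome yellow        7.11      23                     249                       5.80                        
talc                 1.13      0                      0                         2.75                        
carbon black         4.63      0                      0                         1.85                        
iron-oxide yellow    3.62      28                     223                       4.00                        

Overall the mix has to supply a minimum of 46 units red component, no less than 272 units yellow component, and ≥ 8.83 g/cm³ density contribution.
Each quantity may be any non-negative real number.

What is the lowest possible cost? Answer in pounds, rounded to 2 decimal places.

£6.88

Let x1 = kg of phthalo green, x2 = kg of zinc oxide, x3 = kg of chrome yellow, x4 = kg of talc, x5 = kg of carbon black, x6 = kg of iron-oxide yellow.
min 28.63x1 + 4.96x2 + 7.11x3 + 1.13x4 + 4.63x5 + 3.62x6 s.t.:
  23x3 + 28x6 ≥ 46   (red component)
  83x1 + 249x3 + 223x6 ≥ 272   (yellow component)
  2.05x1 + 5.6x2 + 5.8x3 + 2.75x4 + 1.85x5 + 4x6 ≥ 8.83   (density contribution)
  x1, x2, x3, x4, x5, x6 ≥ 0.
The optimal basis is {talc, iron-oxide yellow}; phthalo green, zinc oxide, chrome yellow, carbon black drop out. The red component and density contribution requirements are met with equality.
Optimal quantities: talc = 0.8213 kg, iron-oxide yellow = 1.643 kg.
Total cost: 1.13·0.8213 + 3.62·1.643 = 6.8757.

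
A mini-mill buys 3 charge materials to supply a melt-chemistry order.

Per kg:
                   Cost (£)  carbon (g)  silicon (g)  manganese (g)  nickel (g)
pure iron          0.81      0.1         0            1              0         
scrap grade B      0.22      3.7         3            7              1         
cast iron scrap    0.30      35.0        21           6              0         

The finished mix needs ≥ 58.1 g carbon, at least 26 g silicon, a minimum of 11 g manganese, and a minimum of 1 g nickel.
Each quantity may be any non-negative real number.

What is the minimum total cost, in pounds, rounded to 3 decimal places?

Treat it as an LP. Let x1 = kg of pure iron, x2 = kg of scrap grade B, x3 = kg of cast iron scrap.
Minimise 0.81x1 + 0.22x2 + 0.3x3 subject to:
  0.1x1 + 3.7x2 + 35x3 ≥ 58.1   (carbon)
  3x2 + 21x3 ≥ 26   (silicon)
  1x1 + 7x2 + 6x3 ≥ 11   (manganese)
  1x2 ≥ 1   (nickel)
  x1, x2, x3 ≥ 0.
The cheapest feasible vertex uses only scrap grade B, cast iron scrap; pure iron is not used. Binding constraints: carbon and nickel.
So scrap grade B = 1 kg, cast iron scrap = 1.554 kg.
Hence cost = 0.22·1 + 0.3·1.554 = £0.68620.

£0.686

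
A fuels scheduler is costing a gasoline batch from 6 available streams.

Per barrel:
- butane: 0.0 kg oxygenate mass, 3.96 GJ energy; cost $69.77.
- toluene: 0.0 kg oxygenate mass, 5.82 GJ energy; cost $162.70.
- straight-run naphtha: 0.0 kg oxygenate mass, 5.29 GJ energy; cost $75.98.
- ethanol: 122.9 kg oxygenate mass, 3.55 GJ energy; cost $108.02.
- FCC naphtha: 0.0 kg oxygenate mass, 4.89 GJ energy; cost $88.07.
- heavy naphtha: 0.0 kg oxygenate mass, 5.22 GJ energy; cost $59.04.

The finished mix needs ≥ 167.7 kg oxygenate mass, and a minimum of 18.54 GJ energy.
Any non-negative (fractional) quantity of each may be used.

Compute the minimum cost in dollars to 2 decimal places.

Let x1 = barrels of butane, x2 = barrels of toluene, x3 = barrels of straight-run naphtha, x4 = barrels of ethanol, x5 = barrels of FCC naphtha, x6 = barrels of heavy naphtha.
Minimize 69.77x1 + 162.7x2 + 75.98x3 + 108.02x4 + 88.07x5 + 59.04x6 with:
  122.9x4 ≥ 167.7   (oxygenate mass)
  3.96x1 + 5.82x2 + 5.29x3 + 3.55x4 + 4.89x5 + 5.22x6 ≥ 18.54   (energy)
  x1, x2, x3, x4, x5, x6 ≥ 0.
The minimum-cost mix takes nothing from butane, toluene, straight-run naphtha, FCC naphtha — only ethanol, heavy naphtha. There the oxygenate mass and energy constraints are tight.
That vertex is x4 = 1.3645, x6 = 2.6237.
Cost = 108.02·1.3645 + 59.04·2.6237 = 302.2965.

$302.30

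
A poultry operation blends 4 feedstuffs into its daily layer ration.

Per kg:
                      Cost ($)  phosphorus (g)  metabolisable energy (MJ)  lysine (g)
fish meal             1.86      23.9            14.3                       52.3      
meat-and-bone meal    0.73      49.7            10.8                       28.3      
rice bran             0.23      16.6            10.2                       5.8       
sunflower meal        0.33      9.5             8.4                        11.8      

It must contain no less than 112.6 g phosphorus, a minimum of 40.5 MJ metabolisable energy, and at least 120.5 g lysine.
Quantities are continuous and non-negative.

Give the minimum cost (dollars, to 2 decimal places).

$3.11

Let x1 = kg of fish meal, x2 = kg of meat-and-bone meal, x3 = kg of rice bran, x4 = kg of sunflower meal.
min 1.86x1 + 0.73x2 + 0.23x3 + 0.33x4 s.t.:
  23.9x1 + 49.7x2 + 16.6x3 + 9.5x4 ≥ 112.6   (phosphorus)
  14.3x1 + 10.8x2 + 10.2x3 + 8.4x4 ≥ 40.5   (metabolisable energy)
  52.3x1 + 28.3x2 + 5.8x3 + 11.8x4 ≥ 120.5   (lysine)
  x1, x2, x3, x4 ≥ 0.
The minimum-cost mix takes nothing from fish meal, rice bran, sunflower meal — only meat-and-bone meal. Binding constraint: lysine.
Optimal quantities: meat-and-bone meal = 4.258 kg.
Hence cost = 0.73·4.258 = $3.1083.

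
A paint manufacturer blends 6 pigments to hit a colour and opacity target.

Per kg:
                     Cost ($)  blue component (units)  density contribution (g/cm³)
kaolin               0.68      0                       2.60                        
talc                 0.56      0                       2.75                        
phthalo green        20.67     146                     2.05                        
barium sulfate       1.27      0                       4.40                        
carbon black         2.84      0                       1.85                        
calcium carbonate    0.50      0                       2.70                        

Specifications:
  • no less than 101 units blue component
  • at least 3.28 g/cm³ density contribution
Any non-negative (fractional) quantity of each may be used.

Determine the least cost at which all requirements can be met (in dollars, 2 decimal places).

This is a linear program. Let x1 = kg of kaolin, x2 = kg of talc, x3 = kg of phthalo green, x4 = kg of barium sulfate, x5 = kg of carbon black, x6 = kg of calcium carbonate.
Minimize 0.68x1 + 0.56x2 + 20.67x3 + 1.27x4 + 2.84x5 + 0.5x6 subject to:
  146x3 ≥ 101   (blue component)
  2.6x1 + 2.75x2 + 2.05x3 + 4.4x4 + 1.85x5 + 2.7x6 ≥ 3.28   (density contribution)
  x1, x2, x3, x4, x5, x6 ≥ 0.
At the optimum only phthalo green, calcium carbonate are positive (kaolin, talc, barium sulfate, carbon black = 0). There the blue component and density contribution constraints are tight.
Solving gives x3 = 0.6918, x6 = 0.6896.
Objective = 20.67·0.6918 + 0.5·0.6896 = 14.6443.

$14.64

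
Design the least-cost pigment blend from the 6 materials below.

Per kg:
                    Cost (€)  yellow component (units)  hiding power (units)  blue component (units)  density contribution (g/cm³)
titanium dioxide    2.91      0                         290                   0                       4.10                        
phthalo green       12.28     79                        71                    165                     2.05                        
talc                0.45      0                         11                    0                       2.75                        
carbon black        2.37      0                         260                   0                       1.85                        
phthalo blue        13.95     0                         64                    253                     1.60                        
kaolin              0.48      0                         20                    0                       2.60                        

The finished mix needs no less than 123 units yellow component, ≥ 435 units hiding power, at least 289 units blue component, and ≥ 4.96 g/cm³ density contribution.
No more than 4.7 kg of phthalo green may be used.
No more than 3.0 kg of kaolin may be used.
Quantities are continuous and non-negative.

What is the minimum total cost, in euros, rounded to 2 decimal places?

Treat it as an LP. Let x1 = kg of titanium dioxide, x2 = kg of phthalo green, x3 = kg of talc, x4 = kg of carbon black, x5 = kg of phthalo blue, x6 = kg of kaolin.
Minimise 2.91x1 + 12.28x2 + 0.45x3 + 2.37x4 + 13.95x5 + 0.48x6 s.t.:
  79x2 ≥ 123   (yellow component)
  290x1 + 71x2 + 11x3 + 260x4 + 64x5 + 20x6 ≥ 435   (hiding power)
  165x2 + 253x5 ≥ 289   (blue component)
  4.1x1 + 2.05x2 + 2.75x3 + 1.85x4 + 1.6x5 + 2.6x6 ≥ 4.96   (density contribution)
  x2 ≤ 4.7
  x6 ≤ 3
  x1, x2, x3, x4, x5, x6 ≥ 0.
The minimum-cost mix takes nothing from titanium dioxide, talc, kaolin — only phthalo green, carbon black, phthalo blue. The yellow component, hiding power, blue component requirements are met with equality.
That vertex is x2 = 1.557, x4 = 1.217, x5 = 0.1269.
Cost = 12.28·1.557 + 2.37·1.217 + 13.95·0.1269 = 23.7745.

€23.77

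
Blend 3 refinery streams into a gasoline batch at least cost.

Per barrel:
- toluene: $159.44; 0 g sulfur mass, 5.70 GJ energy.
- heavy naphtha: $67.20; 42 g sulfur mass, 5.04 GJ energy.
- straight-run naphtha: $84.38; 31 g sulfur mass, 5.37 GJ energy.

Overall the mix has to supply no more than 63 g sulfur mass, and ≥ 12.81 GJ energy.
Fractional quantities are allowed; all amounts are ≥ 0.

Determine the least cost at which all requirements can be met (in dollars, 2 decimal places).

This is a linear program. Let x1 = barrels of toluene, x2 = barrels of heavy naphtha, x3 = barrels of straight-run naphtha.
Minimize 159.44x1 + 67.2x2 + 84.38x3 with:
  42x2 + 31x3 ≤ 63   (sulfur mass)
  5.7x1 + 5.04x2 + 5.37x3 ≥ 12.81   (energy)
  x1, x2, x3 ≥ 0.
The minimum-cost mix takes nothing from heavy naphtha — only toluene, straight-run naphtha. There the sulfur mass and energy constraints are tight.
Solving gives x1 = 0.33277, x3 = 2.0323.
Cost = 159.44·0.33277 + 84.38·2.0323 = 224.5423.

$224.54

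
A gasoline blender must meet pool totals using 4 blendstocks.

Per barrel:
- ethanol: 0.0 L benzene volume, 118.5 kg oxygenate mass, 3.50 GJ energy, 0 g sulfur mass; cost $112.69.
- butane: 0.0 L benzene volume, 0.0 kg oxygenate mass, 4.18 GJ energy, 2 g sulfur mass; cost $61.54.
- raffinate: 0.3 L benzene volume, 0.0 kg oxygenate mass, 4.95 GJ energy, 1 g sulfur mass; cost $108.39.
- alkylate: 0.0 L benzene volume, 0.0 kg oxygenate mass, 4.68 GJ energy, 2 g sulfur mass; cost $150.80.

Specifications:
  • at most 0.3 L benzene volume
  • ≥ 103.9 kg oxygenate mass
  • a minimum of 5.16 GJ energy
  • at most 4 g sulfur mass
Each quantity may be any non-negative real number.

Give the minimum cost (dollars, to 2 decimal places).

$129.59

Let x1 = barrels of ethanol, x2 = barrels of butane, x3 = barrels of raffinate, x4 = barrels of alkylate.
Minimise 112.69x1 + 61.54x2 + 108.39x3 + 150.8x4 with:
  0.3x3 ≤ 0.3   (benzene volume)
  118.5x1 ≥ 103.9   (oxygenate mass)
  3.5x1 + 4.18x2 + 4.95x3 + 4.68x4 ≥ 5.16   (energy)
  2x2 + 1x3 + 2x4 ≤ 4   (sulfur mass)
  x1, x2, x3, x4 ≥ 0.
The minimum-cost mix takes nothing from raffinate, alkylate — only ethanol, butane. Binding constraints: oxygenate mass and energy.
Optimal quantities: ethanol = 0.87679 barrels, butane = 0.50029 barrels.
Total cost: 112.69·0.87679 + 61.54·0.50029 = 129.5933.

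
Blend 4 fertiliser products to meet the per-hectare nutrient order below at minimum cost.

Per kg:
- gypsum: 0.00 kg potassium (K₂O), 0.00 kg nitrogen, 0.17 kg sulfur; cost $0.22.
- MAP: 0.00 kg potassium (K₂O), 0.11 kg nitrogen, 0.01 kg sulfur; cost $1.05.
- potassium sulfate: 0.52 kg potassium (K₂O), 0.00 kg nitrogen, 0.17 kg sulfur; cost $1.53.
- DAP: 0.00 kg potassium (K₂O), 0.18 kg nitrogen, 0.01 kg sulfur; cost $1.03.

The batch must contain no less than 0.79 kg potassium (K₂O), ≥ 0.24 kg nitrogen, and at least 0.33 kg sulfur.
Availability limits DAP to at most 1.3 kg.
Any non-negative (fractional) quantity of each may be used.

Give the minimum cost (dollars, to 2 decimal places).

$3.80

Set it up as a linear program. Let x1 = kg of gypsum, x2 = kg of MAP, x3 = kg of potassium sulfate, x4 = kg of DAP.
min 0.22x1 + 1.05x2 + 1.53x3 + 1.03x4 s.t.:
  0.52x3 ≥ 0.79   (potassium (K₂O))
  0.11x2 + 0.18x4 ≥ 0.24   (nitrogen)
  0.17x1 + 0.01x2 + 0.17x3 + 0.01x4 ≥ 0.33   (sulfur)
  x4 ≤ 1.3
  x1, x2, x3, x4 ≥ 0.
All 4 inputs are positive at the optimum. Binding constraints: potassium (K₂O), nitrogen, sulfur, the DAP cap.
That vertex is x1 = 0.3423, x2 = 0.05455, x3 = 1.519, x4 = 1.3.
Objective = 0.22·0.3423 + 1.05·0.05455 + 1.53·1.519 + 1.03·1.3 = 3.7957.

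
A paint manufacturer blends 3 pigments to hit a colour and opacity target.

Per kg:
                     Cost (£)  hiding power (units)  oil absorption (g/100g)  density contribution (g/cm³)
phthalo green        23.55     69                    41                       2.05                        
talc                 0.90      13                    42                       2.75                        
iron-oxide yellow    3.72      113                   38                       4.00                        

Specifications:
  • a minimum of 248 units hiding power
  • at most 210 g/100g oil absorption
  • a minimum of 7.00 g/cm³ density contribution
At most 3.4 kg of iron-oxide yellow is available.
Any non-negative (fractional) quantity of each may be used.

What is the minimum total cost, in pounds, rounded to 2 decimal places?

Set it up as a linear program. Let x1 = kg of phthalo green, x2 = kg of talc, x3 = kg of iron-oxide yellow.
Minimize 23.55x1 + 0.9x2 + 3.72x3 s.t.:
  69x1 + 13x2 + 113x3 ≥ 248   (hiding power)
  41x1 + 42x2 + 38x3 ≤ 210   (oil absorption)
  2.05x1 + 2.75x2 + 4x3 ≥ 7   (density contribution)
  x3 ≤ 3.4
  x1, x2, x3 ≥ 0.
The minimum-cost mix takes nothing from phthalo green, talc — only iron-oxide yellow. Binding constraint: hiding power.
That vertex is x3 = 2.1947.
Objective = 3.72·2.1947 = 8.1643.

£8.16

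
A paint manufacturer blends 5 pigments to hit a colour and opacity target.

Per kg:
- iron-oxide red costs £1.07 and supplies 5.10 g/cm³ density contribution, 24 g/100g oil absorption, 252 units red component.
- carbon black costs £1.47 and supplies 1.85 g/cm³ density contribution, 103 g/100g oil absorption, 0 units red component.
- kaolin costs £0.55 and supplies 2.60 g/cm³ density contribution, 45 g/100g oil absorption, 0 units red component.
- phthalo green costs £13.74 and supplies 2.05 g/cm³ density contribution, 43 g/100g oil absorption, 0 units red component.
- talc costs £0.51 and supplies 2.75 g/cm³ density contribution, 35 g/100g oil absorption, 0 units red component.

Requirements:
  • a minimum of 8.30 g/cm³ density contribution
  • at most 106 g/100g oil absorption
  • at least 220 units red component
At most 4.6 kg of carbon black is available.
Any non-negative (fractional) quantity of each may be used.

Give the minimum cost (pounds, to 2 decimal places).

Let x1 = kg of iron-oxide red, x2 = kg of carbon black, x3 = kg of kaolin, x4 = kg of phthalo green, x5 = kg of talc.
Minimize 1.07x1 + 1.47x2 + 0.55x3 + 13.74x4 + 0.51x5 subject to:
  5.1x1 + 1.85x2 + 2.6x3 + 2.05x4 + 2.75x5 ≥ 8.3   (density contribution)
  24x1 + 103x2 + 45x3 + 43x4 + 35x5 ≤ 106   (oil absorption)
  252x1 ≥ 220   (red component)
  x2 ≤ 4.6
  x1, x2, x3, x4, x5 ≥ 0.
The optimal basis is {iron-oxide red, talc}; carbon black, kaolin, phthalo green drop out. Binding constraints: density contribution and red component.
So iron-oxide red = 0.873 kg, talc = 1.399 kg.
Hence cost = 1.07·0.873 + 0.51·1.399 = £1.6476.

£1.65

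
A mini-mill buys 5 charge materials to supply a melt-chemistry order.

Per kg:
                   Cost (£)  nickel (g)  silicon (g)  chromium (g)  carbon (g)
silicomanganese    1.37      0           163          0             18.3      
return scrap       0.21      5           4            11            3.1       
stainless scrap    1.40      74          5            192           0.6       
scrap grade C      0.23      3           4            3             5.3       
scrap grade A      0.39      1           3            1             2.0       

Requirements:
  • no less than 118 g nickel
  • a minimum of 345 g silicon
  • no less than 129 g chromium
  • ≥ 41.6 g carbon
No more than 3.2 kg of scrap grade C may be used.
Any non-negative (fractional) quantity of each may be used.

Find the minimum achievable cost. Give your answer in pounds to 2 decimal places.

Treat it as an LP. Let x1 = kg of silicomanganese, x2 = kg of return scrap, x3 = kg of stainless scrap, x4 = kg of scrap grade C, x5 = kg of scrap grade A.
Minimise 1.37x1 + 0.21x2 + 1.4x3 + 0.23x4 + 0.39x5 with:
  5x2 + 74x3 + 3x4 + 1x5 ≥ 118   (nickel)
  163x1 + 4x2 + 5x3 + 4x4 + 3x5 ≥ 345   (silicon)
  11x2 + 192x3 + 3x4 + 1x5 ≥ 129   (chromium)
  18.3x1 + 3.1x2 + 0.6x3 + 5.3x4 + 2x5 ≥ 41.6   (carbon)
  x4 ≤ 3.2
  x1, x2, x3, x4, x5 ≥ 0.
The minimum-cost mix takes nothing from return scrap, scrap grade A — only silicomanganese, stainless scrap, scrap grade C. Binding constraints: nickel, silicon, carbon.
So silicomanganese = 2.054 kg, stainless scrap = 1.571 kg, scrap grade C = 0.5785 kg.
Objective = 1.37·2.054 + 1.4·1.571 + 0.23·0.5785 = 5.1464.

£5.15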